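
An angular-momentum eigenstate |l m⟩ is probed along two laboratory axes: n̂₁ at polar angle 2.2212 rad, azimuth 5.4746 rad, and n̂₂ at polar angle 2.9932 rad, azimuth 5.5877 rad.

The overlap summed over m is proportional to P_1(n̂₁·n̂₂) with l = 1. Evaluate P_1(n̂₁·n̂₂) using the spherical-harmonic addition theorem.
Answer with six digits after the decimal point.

Expand P_1 via completeness: Σ_{m} conj(Y_{1,m}) at Ω₁ times Y_{1,m} at Ω₂ —
  term(m=-1) = +0.013955-0.001585i   from Y*(Ω₁)=+0.189865-0.198880i, Y(Ω₂)=+0.039217+0.032730i
  term(m=+0) = +0.142966+0.000000i   from Y*(Ω₁)=-0.295853-0.000000i, Y(Ω₂)=-0.483233+0.000000i
  term(m=+1) = +0.013955+0.001585i   from Y*(Ω₁)=-0.189865-0.198880i, Y(Ω₂)=-0.039217+0.032730i
Total Σ_m = +0.170876+0.000000i. Multiply by 4.188790: +0.715765+0.000000i. P_1(cos γ) = 0.715765

0.715765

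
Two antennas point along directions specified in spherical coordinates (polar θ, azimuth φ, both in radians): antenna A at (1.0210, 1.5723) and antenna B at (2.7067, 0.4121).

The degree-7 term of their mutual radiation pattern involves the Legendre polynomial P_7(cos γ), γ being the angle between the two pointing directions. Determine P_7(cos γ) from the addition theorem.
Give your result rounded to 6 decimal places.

0.171504

Summing Y*_{l m}(θ₁,φ₁)·Y_{l m}(θ₂,φ₂) over m ∈ [−7, 7]; prefactor 4π/(2·7+1) = 0.837758:
  term(m=-7) = (-0.000051, 0.000186)   from Y*(Ω₁)=(0.001724, -0.163798), Y(Ω₂)=(-0.001140, -0.000299)
  term(m=-6) = (-0.002776, -0.002236)   from Y*(Ω₁)=(-0.375591, -0.003389), Y(Ω₂)=(0.007444, 0.005886)
  term(m=-5) = (0.017631, -0.009228)   from Y*(Ω₁)=(-0.003169, 0.421493), Y(Ω₂)=(-0.022206, -0.041662)
  term(m=-4) = (0.001284, 0.017910)   from Y*(Ω₁)=(0.111309, 0.000669), Y(Ω₂)=(0.012506, 0.160825)
  term(m=-3) = (0.106046, 0.037394)   from Y*(Ω₁)=(-0.001349, 0.298993), Y(Ω₂)=(0.123464, -0.355234)
  term(m=-2) = (-0.094844, 0.101889)   from Y*(Ω₁)=(0.259895, 0.000782), Y(Ω₂)=(-0.363748, 0.393131)
  term(m=-1) = (0.021318, 0.048968)   from Y*(Ω₁)=(-0.000302, 0.201013), Y(Ω₂)=(0.243447, -0.106418)
  term(m=+0) = (0.107502, 0.000000)   from Y*(Ω₁)=(0.288136, -0.000000), Y(Ω₂)=(0.373093, 0.000000)
  term(m=+1) = (0.021318, -0.048968)   from Y*(Ω₁)=(0.000302, 0.201013), Y(Ω₂)=(-0.243447, -0.106418)
  term(m=+2) = (-0.094844, -0.101889)   from Y*(Ω₁)=(0.259895, -0.000782), Y(Ω₂)=(-0.363748, -0.393131)
  term(m=+3) = (0.106046, -0.037394)   from Y*(Ω₁)=(0.001349, 0.298993), Y(Ω₂)=(-0.123464, -0.355234)
  term(m=+4) = (0.001284, -0.017910)   from Y*(Ω₁)=(0.111309, -0.000669), Y(Ω₂)=(0.012506, -0.160825)
  term(m=+5) = (0.017631, 0.009228)   from Y*(Ω₁)=(0.003169, 0.421493), Y(Ω₂)=(0.022206, -0.041662)
  term(m=+6) = (-0.002776, 0.002236)   from Y*(Ω₁)=(-0.375591, 0.003389), Y(Ω₂)=(0.007444, -0.005886)
  term(m=+7) = (-0.000051, -0.000186)   from Y*(Ω₁)=(-0.001724, -0.163798), Y(Ω₂)=(0.001140, -0.000299)
Σ over m = (0.204718, 0.000000); ×(4π/15) → (0.171504, 0.000000). Real part: 0.171504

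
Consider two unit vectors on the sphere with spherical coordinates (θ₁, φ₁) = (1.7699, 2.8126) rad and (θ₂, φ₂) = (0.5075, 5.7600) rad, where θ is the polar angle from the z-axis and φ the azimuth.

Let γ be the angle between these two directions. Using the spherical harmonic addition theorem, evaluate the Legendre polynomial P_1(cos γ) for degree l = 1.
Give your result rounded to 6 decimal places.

-0.640300

Addition theorem: P_1(cos γ) = (4π/3) Σ_m Y*_{lm}(Ω₁) Y_{lm}(Ω₂), m = −1…1:
  m=-1: Y*=(-0.320505, 0.109420)  Y=(0.145447, 0.083894)  product (-0.055796, -0.010974)
  m=+0: Y*=(-0.096641, -0.000000)  Y=(0.427020, 0.000000)  product (-0.041268, -0.000000)
  m=+1: Y*=(0.320505, 0.109420)  Y=(-0.145447, 0.083894)  product (-0.055796, 0.010974)
Σ over m = (-0.152860, 0.000000); ×(4π/3) → (-0.640300, 0.000000). Real part: -0.640300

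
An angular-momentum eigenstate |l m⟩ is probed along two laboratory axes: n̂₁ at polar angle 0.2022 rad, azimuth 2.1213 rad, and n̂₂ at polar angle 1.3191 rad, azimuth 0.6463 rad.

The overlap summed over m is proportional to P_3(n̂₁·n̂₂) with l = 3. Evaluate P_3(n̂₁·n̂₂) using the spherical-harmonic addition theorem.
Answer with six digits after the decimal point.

Expand P_3 via completeness: Σ_{m} conj(Y_{3,m}) at Ω₁ times Y_{3,m} at Ω₂ —
  [-3]  conj(Y_{3,-3})(Ω₁) = +0.003368+0.000272i ; Y_{3,-3}(Ω₂) = -0.136387-0.353625i ; Δ = -0.000363-0.001228i
  [-2]  conj(Y_{3,-2})(Ω₁) = -0.018279-0.036003i ; Y_{3,-2}(Ω₂) = +0.065562-0.229557i ; Δ = -0.009463+0.001836i
  [-1]  conj(Y_{3,-1})(Ω₁) = -0.128960+0.210102i ; Y_{3,-1}(Ω₂) = -0.172380+0.130041i ; Δ = -0.005092-0.052988i
  [+0]  conj(Y_{3,0})(Ω₁) = +0.657428-0.000000i ; Y_{3,0}(Ω₂) = -0.249993+0.000000i ; Δ = -0.164353+0.000000i
  [+1]  conj(Y_{3,1})(Ω₁) = +0.128960+0.210102i ; Y_{3,1}(Ω₂) = +0.172380+0.130041i ; Δ = -0.005092+0.052988i
  [+2]  conj(Y_{3,2})(Ω₁) = -0.018279+0.036003i ; Y_{3,2}(Ω₂) = +0.065562+0.229557i ; Δ = -0.009463-0.001836i
  [+3]  conj(Y_{3,3})(Ω₁) = -0.003368+0.000272i ; Y_{3,3}(Ω₂) = +0.136387-0.353625i ; Δ = -0.000363+0.001228i
Accumulated sum -0.194188-0.000000i; after 4π/(2l+1) scaling, -0.348606-0.000000i ⇒ P_3 = -0.348606

-0.348606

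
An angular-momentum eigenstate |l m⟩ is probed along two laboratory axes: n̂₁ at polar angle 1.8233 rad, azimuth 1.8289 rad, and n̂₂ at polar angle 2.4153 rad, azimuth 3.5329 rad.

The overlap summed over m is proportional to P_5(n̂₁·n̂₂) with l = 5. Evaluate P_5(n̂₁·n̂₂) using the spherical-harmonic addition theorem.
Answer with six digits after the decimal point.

0.181054

Addition theorem: P_5(cos γ) = (4π/11) Σ_m Y*_{lm}(Ω₁) Y_{lm}(Ω₂), m = −5…5:
  m=-5: -0.37965 + 0.10928j × 0.02256 + 0.05555j = -0.01463 - 0.01862j  (running Σ = -0.01463 - 0.01862j)
  m=-4: -0.16528 - 0.27674j × -0.00119 + 0.21344j = 0.05926 - 0.03495j  (running Σ = 0.04463 - 0.05357j)
  m=-3: -0.09625 + 0.09840j × -0.15786 + 0.37666j = -0.02187 - 0.05179j  (running Σ = 0.02276 - 0.10536j)
  m=-2: -0.28060 - 0.15925j × -0.26822 + 0.26673j = 0.11774 - 0.03213j  (running Σ = 0.14050 - 0.13749j)
  m=-1: -0.01647 + 0.06237j × 0.05195 - 0.02143j = 0.00048 + 0.00359j  (running Σ = 0.14098 - 0.13390j)
  m=0: -0.31778 + 0.00000j × 0.38854 + 0.00000j = -0.12347 + 0.00000j  (running Σ = 0.01751 - 0.13390j)
  m=1: 0.01647 + 0.06237j × -0.05195 - 0.02143j = 0.00048 - 0.00359j  (running Σ = 0.01799 - 0.13749j)
  m=2: -0.28060 + 0.15925j × -0.26822 - 0.26673j = 0.11774 + 0.03213j  (running Σ = 0.13573 - 0.10536j)
  m=3: 0.09625 + 0.09840j × 0.15786 + 0.37666j = -0.02187 + 0.05179j  (running Σ = 0.11386 - 0.05357j)
  m=4: -0.16528 + 0.27674j × -0.00119 - 0.21344j = 0.05926 + 0.03495j  (running Σ = 0.17312 - 0.01862j)
  m=5: 0.37965 + 0.10928j × -0.02256 + 0.05555j = -0.01463 + 0.01862j  (running Σ = 0.15849 - 0.00000j)
Total Σ_m = 0.15849 - 0.00000j. Multiply by 1.142397: 0.18105 - 0.00000j. P_5(cos γ) = 0.181054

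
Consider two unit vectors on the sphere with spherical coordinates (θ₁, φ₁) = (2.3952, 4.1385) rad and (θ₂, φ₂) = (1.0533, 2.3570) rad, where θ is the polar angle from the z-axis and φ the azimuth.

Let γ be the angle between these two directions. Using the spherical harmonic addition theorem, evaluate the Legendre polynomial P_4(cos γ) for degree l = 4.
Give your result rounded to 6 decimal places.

Expand P_4 via completeness: Σ_{m} conj(Y_{4,m}) at Ω₁ times Y_{4,m} at Ω₂ —
  m=-4: Y*=-0.062359-0.070420i  Y=-0.252431+0.000813i  product +0.015799+0.017725i
  m=-3: Y*=-0.284386+0.043234i  Y=+0.286695-0.288084i  product -0.069077+0.094322i
  m=-2: Y*=-0.175550+0.389939i  Y=+0.000290+0.180177i  product -0.070309-0.031517i
  m=-1: Y*=+0.098936+0.153041i  Y=+0.185227+0.184929i  product -0.009976+0.046644i
  m=+0: Y*=-0.317571-0.000000i  Y=-0.237563+0.000000i  product +0.075443+0.000000i
  m=+1: Y*=-0.098936+0.153041i  Y=-0.185227+0.184929i  product -0.009976-0.046644i
  m=+2: Y*=-0.175550-0.389939i  Y=+0.000290-0.180177i  product -0.070309+0.031517i
  m=+3: Y*=+0.284386+0.043234i  Y=-0.286695-0.288084i  product -0.069077-0.094322i
  m=+4: Y*=-0.062359+0.070420i  Y=-0.252431-0.000813i  product +0.015799-0.017725i
Total Σ_m = -0.191684+0.000000i. Multiply by 1.396263: -0.267642+0.000000i. P_4(cos γ) = -0.267642

-0.267642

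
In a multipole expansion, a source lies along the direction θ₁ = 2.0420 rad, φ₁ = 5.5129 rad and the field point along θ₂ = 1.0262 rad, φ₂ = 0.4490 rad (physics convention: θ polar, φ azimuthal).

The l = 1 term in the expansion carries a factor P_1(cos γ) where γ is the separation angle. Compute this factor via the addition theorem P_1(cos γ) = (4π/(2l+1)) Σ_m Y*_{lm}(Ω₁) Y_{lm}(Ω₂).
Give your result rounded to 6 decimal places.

0.027228

Summing Y*_{l m}(θ₁,φ₁)·Y_{l m}(θ₂,φ₂) over m ∈ [−1, 1]; prefactor 4π/(2·1+1) = 4.188790:
  m=-1: +0.220943-0.214363i × +0.266223-0.128272i = +0.031323-0.085409i  (running Σ = +0.031323-0.085409i)
  m=0: -0.221806-0.000000i × +0.253132+0.000000i = -0.056146-0.000000i  (running Σ = -0.024823-0.085409i)
  m=1: -0.220943-0.214363i × -0.266223-0.128272i = +0.031323+0.085409i  (running Σ = +0.006500+0.000000i)
Σ over m = +0.006500+0.000000i; ×(4π/3) → +0.027228+0.000000i. Real part: 0.027228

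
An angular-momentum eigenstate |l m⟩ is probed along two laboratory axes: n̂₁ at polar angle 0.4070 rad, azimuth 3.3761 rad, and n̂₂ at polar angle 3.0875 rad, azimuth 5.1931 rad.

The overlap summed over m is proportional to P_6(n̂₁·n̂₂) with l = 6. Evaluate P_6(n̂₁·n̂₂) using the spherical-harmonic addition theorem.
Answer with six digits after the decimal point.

-0.090290

Term-by-term m-sum for l=6 (normalisation 4π/13 = 0.966644):
  m=-6: Y*=0.00030 + 0.00183j  Y=0.00000 + 0.00000j  product -0.00000 + 0.00000j
  m=-5: Y*=-0.00579 - 0.01377j  Y=-0.00000 + 0.00000j  product 0.00000 + 0.00000j
  m=-4: Y*=0.04288 + 0.05847j  Y=-0.00001 - 0.00003j  product 0.00000 - 0.00000j
  m=-3: Y*=-0.17759 - 0.15066j  Y=0.00081 + 0.00011j  product -0.00013 - 0.00014j
  m=-2: Y*=0.42287 + 0.21428j  Y=-0.00864 + 0.01238j  product -0.00631 + 0.00338j
  m=-1: Y*=-0.46161 - 0.11028j  Y=-0.08120 - 0.15570j  product 0.02031 + 0.08083j
  m=+0: Y*=-0.12287 + 0.00000j  Y=0.98609 + 0.00000j  product -0.12116 + 0.00000j
  m=+1: Y*=0.46161 - 0.11028j  Y=0.08120 - 0.15570j  product 0.02031 - 0.08083j
  m=+2: Y*=0.42287 - 0.21428j  Y=-0.00864 - 0.01238j  product -0.00631 - 0.00338j
  m=+3: Y*=0.17759 - 0.15066j  Y=-0.00081 + 0.00011j  product -0.00013 + 0.00014j
  m=+4: Y*=0.04288 - 0.05847j  Y=-0.00001 + 0.00003j  product 0.00000 + 0.00000j
  m=+5: Y*=0.00579 - 0.01377j  Y=0.00000 + 0.00000j  product 0.00000 - 0.00000j
  m=+6: Y*=0.00030 - 0.00183j  Y=0.00000 - 0.00000j  product -0.00000 - 0.00000j
Accumulated sum -0.09341 - 0.00000j; after 4π/(2l+1) scaling, -0.09029 - 0.00000j ⇒ P_6 = -0.090290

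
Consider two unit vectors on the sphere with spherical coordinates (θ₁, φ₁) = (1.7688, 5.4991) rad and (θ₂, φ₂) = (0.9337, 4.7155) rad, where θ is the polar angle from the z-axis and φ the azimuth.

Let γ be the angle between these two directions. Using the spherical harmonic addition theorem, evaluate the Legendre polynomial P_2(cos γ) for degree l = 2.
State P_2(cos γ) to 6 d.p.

-0.207922

Addition theorem: P_2(cos γ) = (4π/5) Σ_m Y*_{lm}(Ω₁) Y_{lm}(Ω₂), m = −2…2:
  [-2]  conj(Y_{2,-2})(Ω₁) = (0.000975, -0.371326) ; Y_{2,-2}(Ω₂) = (-0.249581, 0.001553) ; Δ = (0.000333, 0.092677)
  [-1]  conj(Y_{2,-1})(Ω₁) = (-0.105498, 0.105221) ; Y_{2,-1}(Ω₂) = (0.001149, 0.369406) ; Δ = (-0.038990, -0.038850)
  [+0]  conj(Y_{2,0})(Ω₁) = (-0.278779, -0.000000) ; Y_{2,0}(Ω₂) = (0.019425, 0.000000) ; Δ = (-0.005415, -0.000000)
  [+1]  conj(Y_{2,1})(Ω₁) = (0.105498, 0.105221) ; Y_{2,1}(Ω₂) = (-0.001149, 0.369406) ; Δ = (-0.038990, 0.038850)
  [+2]  conj(Y_{2,2})(Ω₁) = (0.000975, 0.371326) ; Y_{2,2}(Ω₂) = (-0.249581, -0.001553) ; Δ = (0.000333, -0.092677)
Total Σ_m = (-0.082729, 0.000000). Multiply by 2.513274: (-0.207922, 0.000000). P_2(cos γ) = -0.207922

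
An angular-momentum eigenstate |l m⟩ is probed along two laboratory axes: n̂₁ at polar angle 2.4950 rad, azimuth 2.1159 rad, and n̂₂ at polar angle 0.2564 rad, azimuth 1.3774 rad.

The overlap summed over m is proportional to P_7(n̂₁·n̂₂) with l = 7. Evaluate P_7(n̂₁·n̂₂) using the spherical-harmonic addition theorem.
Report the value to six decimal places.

-0.256716

Addition theorem: P_7(cos γ) = (4π/15) Σ_m Y*_{lm}(Ω₁) Y_{lm}(Ω₂), m = −7…7:
  m=-7: Y*=(-0.008993, 0.011255)  Y=(-0.000033, 0.000007)  product (0.000000, -0.000000)
  m=-6: Y*=(-0.070817, -0.009189)  Y=(-0.000192, -0.000441)  product (0.000010, 0.000033)
  m=-5: Y*=(-0.085712, -0.193974)  Y=(0.003537, -0.002440)  product (-0.000776, -0.000477)
  m=-4: Y*=(0.233345, -0.334137)  Y=(0.019249, 0.018800)  product (0.010773, -0.002045)
  m=-3: Y*=(0.458385, 0.029614)  Y=(-0.065721, 0.100270)  product (-0.033095, 0.044016)
  m=-2: Y*=(0.061964, 0.118851)  Y=(-0.335985, -0.136850)  product (-0.004554, -0.048412)
  m=-1: Y*=(0.179064, -0.295296)  Y=(0.122594, -0.625980)  product (-0.162897, -0.148292)
  m=+0: Y*=(0.253893, -0.000000)  Y=(0.294009, 0.000000)  product (0.074647, 0.000000)
  m=+1: Y*=(-0.179064, -0.295296)  Y=(-0.122594, -0.625980)  product (-0.162897, 0.148292)
  m=+2: Y*=(0.061964, -0.118851)  Y=(-0.335985, 0.136850)  product (-0.004554, 0.048412)
  m=+3: Y*=(-0.458385, 0.029614)  Y=(0.065721, 0.100270)  product (-0.033095, -0.044016)
  m=+4: Y*=(0.233345, 0.334137)  Y=(0.019249, -0.018800)  product (0.010773, 0.002045)
  m=+5: Y*=(0.085712, -0.193974)  Y=(-0.003537, -0.002440)  product (-0.000776, 0.000477)
  m=+6: Y*=(-0.070817, 0.009189)  Y=(-0.000192, 0.000441)  product (0.000010, -0.000033)
  m=+7: Y*=(0.008993, 0.011255)  Y=(0.000033, 0.000007)  product (0.000000, 0.000000)
Σ over m = (-0.306432, 0.000000); ×(4π/15) → (-0.256716, 0.000000). Real part: -0.256716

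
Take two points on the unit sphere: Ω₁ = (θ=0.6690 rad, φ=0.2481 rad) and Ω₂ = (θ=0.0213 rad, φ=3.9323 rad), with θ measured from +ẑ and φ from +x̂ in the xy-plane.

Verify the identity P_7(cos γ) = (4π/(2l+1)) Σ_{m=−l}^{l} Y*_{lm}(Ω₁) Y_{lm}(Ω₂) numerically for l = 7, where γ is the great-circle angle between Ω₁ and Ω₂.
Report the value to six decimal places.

-0.129465

Expand P_7 via completeness: Σ_{m} conj(Y_{7,m}) at Ω₁ times Y_{7,m} at Ω₂ —
  m=-7: -0.002915+0.017407i × -0.000000-0.000000i = +0.000000-0.000000i  (running Σ = +0.000000-0.000000i)
  m=-6: +0.006858+0.083245i × +0.000000+0.000000i = -0.000000+0.000000i  (running Σ = -0.000000+0.000000i)
  m=-5: +0.076435+0.222938i × +0.000000-0.000000i = +0.000000+0.000000i  (running Σ = +0.000000+0.000000i)
  m=-4: +0.232793+0.356564i × -0.000002+0.000000i = -0.000000-0.000001i  (running Σ = -0.000000-0.000001i)
  m=-3: +0.320995+0.295638i × +0.000061+0.000059i = +0.000002+0.000037i  (running Σ = +0.000002+0.000037i)
  m=-2: +0.060581+0.032797i × -0.000036-0.003400i = +0.000109-0.000207i  (running Σ = +0.000111-0.000170i)
  m=-1: -0.361086-0.091470i × -0.061050+0.061702i = +0.027688-0.016695i  (running Σ = +0.027799-0.016866i)
  m=0: -0.193564-0.000000i × +1.085620+0.000000i = -0.210137-0.000000i  (running Σ = -0.182337-0.016866i)
  m=1: +0.361086-0.091470i × +0.061050+0.061702i = +0.027688+0.016695i  (running Σ = -0.154649-0.000170i)
  m=2: +0.060581-0.032797i × -0.000036+0.003400i = +0.000109+0.000207i  (running Σ = -0.154540+0.000037i)
  m=3: -0.320995+0.295638i × -0.000061+0.000059i = +0.000002-0.000037i  (running Σ = -0.154537-0.000001i)
  m=4: +0.232793-0.356564i × -0.000002-0.000000i = -0.000000+0.000001i  (running Σ = -0.154538+0.000000i)
  m=5: -0.076435+0.222938i × -0.000000-0.000000i = +0.000000-0.000000i  (running Σ = -0.154538+0.000000i)
  m=6: +0.006858-0.083245i × +0.000000-0.000000i = -0.000000-0.000000i  (running Σ = -0.154538-0.000000i)
  m=7: +0.002915+0.017407i × +0.000000-0.000000i = +0.000000+0.000000i  (running Σ = -0.154538-0.000000i)
Σ over m = -0.154538-0.000000i; ×(4π/15) → -0.129465-0.000000i. Real part: -0.129465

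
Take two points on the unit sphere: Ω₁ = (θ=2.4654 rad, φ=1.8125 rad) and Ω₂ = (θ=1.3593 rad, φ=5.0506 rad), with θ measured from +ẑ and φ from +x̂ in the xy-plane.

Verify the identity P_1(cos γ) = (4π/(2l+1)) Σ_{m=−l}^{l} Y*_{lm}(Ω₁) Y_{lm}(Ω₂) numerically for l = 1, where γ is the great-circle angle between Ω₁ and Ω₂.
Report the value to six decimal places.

-0.772768

Summing Y*_{l m}(θ₁,φ₁)·Y_{l m}(θ₂,φ₂) over m ∈ [−1, 1]; prefactor 4π/(2·1+1) = 4.188790:
  term(m=-1) = -0.072698+0.007038i   from Y*(Ω₁)=-0.051754+0.209935i, Y(Ω₂)=+0.112081+0.318660i
  term(m=+0) = -0.039088-0.000000i   from Y*(Ω₁)=-0.381091-0.000000i, Y(Ω₂)=+0.102569+0.000000i
  term(m=+1) = -0.072698-0.007038i   from Y*(Ω₁)=+0.051754+0.209935i, Y(Ω₂)=-0.112081+0.318660i
Accumulated sum -0.184485+0.000000i; after 4π/(2l+1) scaling, -0.772768+0.000000i ⇒ P_1 = -0.772768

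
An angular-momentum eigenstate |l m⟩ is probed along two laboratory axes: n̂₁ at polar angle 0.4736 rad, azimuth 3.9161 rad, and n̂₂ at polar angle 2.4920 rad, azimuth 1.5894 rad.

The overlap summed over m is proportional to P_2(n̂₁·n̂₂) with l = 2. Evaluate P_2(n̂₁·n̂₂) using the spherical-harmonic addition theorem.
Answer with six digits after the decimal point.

Term-by-term m-sum for l=2 (normalisation 4π/5 = 2.513274):
  term(m=-2) = -0.000669-0.011336i   from Y*(Ω₁)=+0.001750+0.080334i, Y(Ω₂)=-0.141224+0.005257i
  term(m=-1) = +0.080039-0.084905i   from Y*(Ω₁)=-0.224130-0.219300i, Y(Ω₂)=+0.006922+0.372049i
  term(m=+0) = +0.123512+0.000000i   from Y*(Ω₁)=+0.433959-0.000000i, Y(Ω₂)=+0.284617+0.000000i
  term(m=+1) = +0.080039+0.084905i   from Y*(Ω₁)=+0.224130-0.219300i, Y(Ω₂)=-0.006922+0.372049i
  term(m=+2) = -0.000669+0.011336i   from Y*(Ω₁)=+0.001750-0.080334i, Y(Ω₂)=-0.141224-0.005257i
Total Σ_m = +0.282251+0.000000i. Multiply by 2.513274: +0.709375+0.000000i. P_2(cos γ) = 0.709375

0.709375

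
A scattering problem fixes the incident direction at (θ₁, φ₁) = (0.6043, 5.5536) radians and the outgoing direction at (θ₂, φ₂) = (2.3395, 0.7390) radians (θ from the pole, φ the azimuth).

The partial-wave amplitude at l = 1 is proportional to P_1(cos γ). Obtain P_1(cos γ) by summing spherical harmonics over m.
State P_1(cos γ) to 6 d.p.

-0.530411

Term-by-term m-sum for l=1 (normalisation 4π/3 = 4.188790):
  m=-1: (0.146336, -0.130849) × (0.183563, -0.167273) = (0.004974, -0.048497)  (running Σ = (0.004974, -0.048497))
  m=0: (0.402071, -0.000000) × (-0.339678, 0.000000) = (-0.136575, 0.000000)  (running Σ = (-0.131601, -0.048497))
  m=1: (-0.146336, -0.130849) × (-0.183563, -0.167273) = (0.004974, 0.048497)  (running Σ = (-0.126626, 0.000000))
Σ over m = (-0.126626, 0.000000); ×(4π/3) → (-0.530411, 0.000000). Real part: -0.530411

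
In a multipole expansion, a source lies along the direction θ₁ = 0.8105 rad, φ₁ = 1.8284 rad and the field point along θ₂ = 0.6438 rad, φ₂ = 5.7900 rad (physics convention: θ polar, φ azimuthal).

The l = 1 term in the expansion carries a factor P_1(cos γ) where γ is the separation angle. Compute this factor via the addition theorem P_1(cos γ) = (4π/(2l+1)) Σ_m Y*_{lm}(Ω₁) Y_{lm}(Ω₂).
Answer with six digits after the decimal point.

0.254454

Summing Y*_{l m}(θ₁,φ₁)·Y_{l m}(θ₂,φ₂) over m ∈ [−1, 1]; prefactor 4π/(2·1+1) = 4.188790:
  [-1]  conj(Y_{1,-1})(Ω₁) = (-0.063782, 0.242095) ; Y_{1,-1}(Ω₂) = (0.182666, 0.098180) ; Δ = (-0.035420, 0.037960)
  [+0]  conj(Y_{1,0})(Ω₁) = (0.336714, -0.000000) ; Y_{1,0}(Ω₂) = (0.390794, 0.000000) ; Δ = (0.131586, 0.000000)
  [+1]  conj(Y_{1,1})(Ω₁) = (0.063782, 0.242095) ; Y_{1,1}(Ω₂) = (-0.182666, 0.098180) ; Δ = (-0.035420, -0.037960)
Σ over m = (0.060746, 0.000000); ×(4π/3) → (0.254454, 0.000000). Real part: 0.254454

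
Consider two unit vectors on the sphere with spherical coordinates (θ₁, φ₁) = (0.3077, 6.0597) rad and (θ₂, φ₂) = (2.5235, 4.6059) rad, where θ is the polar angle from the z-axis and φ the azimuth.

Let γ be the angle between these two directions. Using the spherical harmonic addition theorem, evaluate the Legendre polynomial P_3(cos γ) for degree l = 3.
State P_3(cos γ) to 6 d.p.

Summing Y*_{l m}(θ₁,φ₁)·Y_{l m}(θ₂,φ₂) over m ∈ [−3, 3]; prefactor 4π/(2·3+1) = 1.795196:
  m=-3: 0.00908 - 0.00720j × 0.02550 - 0.07708j = -0.00032 - 0.00088j  (running Σ = -0.00032 - 0.00088j)
  m=-2: 0.08057 - 0.03862j × 0.27337 + 0.05912j = 0.02431 - 0.00579j  (running Σ = 0.02398 - 0.00668j)
  m=-1: 0.33801 - 0.07682j × -0.04620 + 0.43221j = 0.01759 + 0.14964j  (running Σ = 0.04157 + 0.14296j)
  m=0: 0.54818 + 0.00000j × -0.09763 + 0.00000j = -0.05352 + 0.00000j  (running Σ = -0.01195 + 0.14296j)
  m=1: -0.33801 - 0.07682j × 0.04620 + 0.43221j = 0.01759 - 0.14964j  (running Σ = 0.00564 - 0.00668j)
  m=2: 0.08057 + 0.03862j × 0.27337 - 0.05912j = 0.02431 + 0.00579j  (running Σ = 0.02995 - 0.00088j)
  m=3: -0.00908 - 0.00720j × -0.02550 - 0.07708j = -0.00032 + 0.00088j  (running Σ = 0.02962 + 0.00000j)
Σ over m = 0.02962 + 0.00000j; ×(4π/7) → 0.05318 + 0.00000j. Real part: 0.053181

0.053181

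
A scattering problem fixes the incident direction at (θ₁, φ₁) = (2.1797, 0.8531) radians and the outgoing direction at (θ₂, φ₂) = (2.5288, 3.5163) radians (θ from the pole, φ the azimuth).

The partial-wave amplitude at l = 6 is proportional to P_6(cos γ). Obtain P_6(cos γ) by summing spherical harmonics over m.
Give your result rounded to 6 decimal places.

Expand P_6 via completeness: Σ_{m} conj(Y_{6,m}) at Ω₁ times Y_{6,m} at Ω₂ —
  term(m=-6) = (-0.002479, 0.000689)   from Y*(Ω₁)=(0.058146, -0.135182), Y(Ω₂)=(-0.010961, -0.013626)
  term(m=-5) = (0.022417, -0.020868)   from Y*(Ω₁)=(0.153614, 0.320548), Y(Ω₂)=(-0.025688, -0.082243)
  term(m=-4) = (-0.035037, 0.098182)   from Y*(Ω₁)=(-0.404447, -0.112286), Y(Ω₂)=(0.017858, -0.247714)
  term(m=-3) = (-0.007359, -0.053929)   from Y*(Ω₁)=(0.102812, -0.067696), Y(Ω₂)=(0.190997, -0.398775)
  term(m=-2) = (-0.068895, -0.097736)   from Y*(Ω₁)=(0.040138, -0.294617), Y(Ω₂)=(0.294418, -0.273957)
  term(m=-1) = (-0.012699, -0.006585)   from Y*(Ω₁)=(0.163037, 0.186755), Y(Ω₂)=(-0.053699, 0.021119)
  term(m=+0) = (-0.098945, 0.000000)   from Y*(Ω₁)=(0.236826, -0.000000), Y(Ω₂)=(-0.417798, 0.000000)
  term(m=+1) = (-0.012699, 0.006585)   from Y*(Ω₁)=(-0.163037, 0.186755), Y(Ω₂)=(0.053699, 0.021119)
  term(m=+2) = (-0.068895, 0.097736)   from Y*(Ω₁)=(0.040138, 0.294617), Y(Ω₂)=(0.294418, 0.273957)
  term(m=+3) = (-0.007359, 0.053929)   from Y*(Ω₁)=(-0.102812, -0.067696), Y(Ω₂)=(-0.190997, -0.398775)
  term(m=+4) = (-0.035037, -0.098182)   from Y*(Ω₁)=(-0.404447, 0.112286), Y(Ω₂)=(0.017858, 0.247714)
  term(m=+5) = (0.022417, 0.020868)   from Y*(Ω₁)=(-0.153614, 0.320548), Y(Ω₂)=(0.025688, -0.082243)
  term(m=+6) = (-0.002479, -0.000689)   from Y*(Ω₁)=(0.058146, 0.135182), Y(Ω₂)=(-0.010961, 0.013626)
Accumulated sum (-0.307051, 0.000000); after 4π/(2l+1) scaling, (-0.296809, 0.000000) ⇒ P_6 = -0.296809

-0.296809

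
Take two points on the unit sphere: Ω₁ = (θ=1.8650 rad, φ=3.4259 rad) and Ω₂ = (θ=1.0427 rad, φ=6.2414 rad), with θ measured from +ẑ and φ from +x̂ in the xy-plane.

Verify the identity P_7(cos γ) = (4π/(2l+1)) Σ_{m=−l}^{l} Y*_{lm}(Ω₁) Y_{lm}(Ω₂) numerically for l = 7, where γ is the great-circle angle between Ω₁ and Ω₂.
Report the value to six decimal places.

0.204029

Addition theorem: P_7(cos γ) = (4π/15) Σ_m Y*_{lm}(Ω₁) Y_{lm}(Ω₂), m = −7…7:
  [-7]  conj(Y_{7,-7})(Ω₁) = (0.149717, -0.335840) ; Y_{7,-7}(Ω₂) = (0.171765, 0.051724) ; Δ = (0.043087, -0.049941)
  [-6]  conj(Y_{7,-6})(Ω₁) = (0.056126, -0.413070) ; Y_{7,-6}(Ω₂) = (0.379308, 0.097141) ; Δ = (0.061415, -0.151228)
  [-5]  conj(Y_{7,-5})(Ω₁) = (-0.004080, -0.027131) ; Y_{7,-5}(Ω₂) = (0.397092, 0.084192) ; Δ = (0.000664, -0.011117)
  [-4]  conj(Y_{7,-4})(Ω₁) = (0.143011, 0.308915) ; Y_{7,-4}(Ω₂) = (0.061048, 0.010300) ; Δ = (0.005549, 0.020332)
  [-3]  conj(Y_{7,-3})(Ω₁) = (0.098150, 0.112388) ; Y_{7,-3}(Ω₂) = (-0.321070, -0.040460) ; Δ = (-0.026966, -0.040056)
  [-2]  conj(Y_{7,-2})(Ω₁) = (-0.236761, -0.151294) ; Y_{7,-2}(Ω₂) = (-0.217502, -0.018219) ; Δ = (0.048739, 0.037220)
  [-1]  conj(Y_{7,-1})(Ω₁) = (-0.182297, -0.053271) ; Y_{7,-1}(Ω₂) = (0.241874, 0.010113) ; Δ = (-0.043554, -0.014728)
  [+0]  conj(Y_{7,0})(Ω₁) = (0.260530, -0.000000) ; Y_{7,0}(Ω₂) = (0.252074, 0.000000) ; Δ = (0.065673, 0.000000)
  [+1]  conj(Y_{7,1})(Ω₁) = (0.182297, -0.053271) ; Y_{7,1}(Ω₂) = (-0.241874, 0.010113) ; Δ = (-0.043554, 0.014728)
  [+2]  conj(Y_{7,2})(Ω₁) = (-0.236761, 0.151294) ; Y_{7,2}(Ω₂) = (-0.217502, 0.018219) ; Δ = (0.048739, -0.037220)
  [+3]  conj(Y_{7,3})(Ω₁) = (-0.098150, 0.112388) ; Y_{7,3}(Ω₂) = (0.321070, -0.040460) ; Δ = (-0.026966, 0.040056)
  [+4]  conj(Y_{7,4})(Ω₁) = (0.143011, -0.308915) ; Y_{7,4}(Ω₂) = (0.061048, -0.010300) ; Δ = (0.005549, -0.020332)
  [+5]  conj(Y_{7,5})(Ω₁) = (0.004080, -0.027131) ; Y_{7,5}(Ω₂) = (-0.397092, 0.084192) ; Δ = (0.000664, 0.011117)
  [+6]  conj(Y_{7,6})(Ω₁) = (0.056126, 0.413070) ; Y_{7,6}(Ω₂) = (0.379308, -0.097141) ; Δ = (0.061415, 0.151228)
  [+7]  conj(Y_{7,7})(Ω₁) = (-0.149717, -0.335840) ; Y_{7,7}(Ω₂) = (-0.171765, 0.051724) ; Δ = (0.043087, 0.049941)
Σ over m = (0.243542, 0.000000); ×(4π/15) → (0.204029, 0.000000). Real part: 0.204029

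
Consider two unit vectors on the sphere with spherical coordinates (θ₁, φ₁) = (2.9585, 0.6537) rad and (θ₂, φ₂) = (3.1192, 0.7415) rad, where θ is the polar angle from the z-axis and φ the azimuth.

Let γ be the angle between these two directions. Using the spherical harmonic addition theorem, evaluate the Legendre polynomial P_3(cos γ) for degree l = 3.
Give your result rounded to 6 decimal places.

Addition theorem: P_3(cos γ) = (4π/7) Σ_m Y*_{lm}(Ω₁) Y_{lm}(Ω₂), m = −3…3:
  term(m=-3) = (0.000000, -0.000000)   from Y*(Ω₁)=(-0.000958, 0.002329), Y(Ω₂)=(-0.000003, -0.000004)
  term(m=-2) = (0.000017, -0.000003)   from Y*(Ω₁)=(-0.008673, -0.032164), Y(Ω₂)=(-0.000045, 0.000510)
  term(m=-1) = (0.006501, -0.000572)   from Y*(Ω₁)=(0.179102, 0.137202), Y(Ω₂)=(0.021332, -0.019537)
  term(m=+0) = (0.501583, 0.000000)   from Y*(Ω₁)=(-0.673058, -0.000000), Y(Ω₂)=(-0.745230, 0.000000)
  term(m=+1) = (0.006501, 0.000572)   from Y*(Ω₁)=(-0.179102, 0.137202), Y(Ω₂)=(-0.021332, -0.019537)
  term(m=+2) = (0.000017, 0.000003)   from Y*(Ω₁)=(-0.008673, 0.032164), Y(Ω₂)=(-0.000045, -0.000510)
  term(m=+3) = (0.000000, 0.000000)   from Y*(Ω₁)=(0.000958, 0.002329), Y(Ω₂)=(0.000003, -0.000004)
Σ over m = (0.514619, 0.000000); ×(4π/7) → (0.923842, 0.000000). Real part: 0.923842

0.923842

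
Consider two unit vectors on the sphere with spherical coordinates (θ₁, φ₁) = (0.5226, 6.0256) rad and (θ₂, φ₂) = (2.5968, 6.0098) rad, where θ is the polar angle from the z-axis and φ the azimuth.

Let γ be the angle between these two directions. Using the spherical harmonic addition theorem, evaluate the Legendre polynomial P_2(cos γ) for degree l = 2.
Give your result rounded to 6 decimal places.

Term-by-term m-sum for l=2 (normalisation 4π/5 = 2.513274):
  m=-2: +0.083744-0.047413i × +0.088618+0.053939i = +0.009979+0.000315i  (running Σ = +0.009979+0.000315i)
  m=-1: +0.323113-0.085120i × -0.329691-0.092447i = -0.114396-0.001808i  (running Σ = -0.104418-0.001492i)
  m=0: +0.395057-0.000000i × +0.376666+0.000000i = +0.148805+0.000000i  (running Σ = +0.044387-0.001492i)
  m=1: -0.323113-0.085120i × +0.329691-0.092447i = -0.114396+0.001808i  (running Σ = -0.070010+0.000315i)
  m=2: +0.083744+0.047413i × +0.088618-0.053939i = +0.009979-0.000315i  (running Σ = -0.060031+0.000000i)
Σ over m = -0.060031+0.000000i; ×(4π/5) → -0.150875+0.000000i. Real part: -0.150875

-0.150875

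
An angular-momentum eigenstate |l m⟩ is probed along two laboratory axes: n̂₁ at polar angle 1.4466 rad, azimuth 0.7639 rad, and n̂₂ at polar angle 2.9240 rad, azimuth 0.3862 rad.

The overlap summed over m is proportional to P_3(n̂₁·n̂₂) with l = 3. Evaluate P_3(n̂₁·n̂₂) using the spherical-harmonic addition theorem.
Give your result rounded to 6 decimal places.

Summing Y*_{l m}(θ₁,φ₁)·Y_{l m}(θ₂,φ₂) over m ∈ [−3, 3]; prefactor 4π/(2·3+1) = 1.795196:
  term(m=-3) = +0.000725+0.001550i   from Y*(Ω₁)=-0.269080+0.306236i, Y(Ω₂)=+0.001682-0.003846i
  term(m=-2) = -0.004220-0.003975i   from Y*(Ω₁)=+0.005358+0.124543i, Y(Ω₂)=-0.033309+0.032454i
  term(m=-1) = -0.072331-0.028697i   from Y*(Ω₁)=-0.213816-0.204815i, Y(Ω₂)=+0.243458-0.098995i
  term(m=+0) = +0.087008+0.000000i   from Y*(Ω₁)=-0.135137-0.000000i, Y(Ω₂)=-0.643847+0.000000i
  term(m=+1) = -0.072331+0.028697i   from Y*(Ω₁)=+0.213816-0.204815i, Y(Ω₂)=-0.243458-0.098995i
  term(m=+2) = -0.004220+0.003975i   from Y*(Ω₁)=+0.005358-0.124543i, Y(Ω₂)=-0.033309-0.032454i
  term(m=+3) = +0.000725-0.001550i   from Y*(Ω₁)=+0.269080+0.306236i, Y(Ω₂)=-0.001682-0.003846i
Accumulated sum -0.064644+0.000000i; after 4π/(2l+1) scaling, -0.116049+0.000000i ⇒ P_3 = -0.116049

-0.116049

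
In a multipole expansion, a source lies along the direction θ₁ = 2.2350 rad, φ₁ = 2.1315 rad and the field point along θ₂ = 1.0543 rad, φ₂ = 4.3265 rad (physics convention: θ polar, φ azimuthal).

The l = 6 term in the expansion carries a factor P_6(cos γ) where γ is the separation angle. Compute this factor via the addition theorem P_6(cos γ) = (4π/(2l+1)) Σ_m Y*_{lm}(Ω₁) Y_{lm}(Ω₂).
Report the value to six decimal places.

-0.140244

Term-by-term m-sum for l=6 (normalisation 4π/13 = 0.966644):
  [-6]  conj(Y_{6,-6})(Ω₁) = 0.11230 + 0.02542j ; Y_{6,-6}(Ω₂) = 0.14151 - 0.15358j ; Δ = 0.01980 - 0.01365j
  [-5]  conj(Y_{6,-5})(Ω₁) = 0.10356 + 0.29457j ; Y_{6,-5}(Ω₂) = -0.38471 - 0.14421j ; Δ = 0.00264 - 0.12826j
  [-4]  conj(Y_{6,-4})(Ω₁) = -0.27152 + 0.34130j ; Y_{6,-4}(Ω₂) = 0.00935 + 0.34310j ; Δ = -0.11964 - 0.08997j
  [-3]  conj(Y_{6,-3})(Ω₁) = -0.22986 - 0.02569j ; Y_{6,-3}(Ω₂) = -0.06148 + 0.02695j ; Δ = 0.01482 - 0.00462j
  [-2]  conj(Y_{6,-2})(Ω₁) = 0.09429 + 0.19550j ; Y_{6,-2}(Ω₂) = 0.25187 + 0.24510j ; Δ = -0.02417 + 0.07235j
  [-1]  conj(Y_{6,-1})(Ω₁) = -0.17384 + 0.27684j ; Y_{6,-1}(Ω₂) = 0.02354 - 0.05795j ; Δ = 0.01195 + 0.01659j
  [+0]  conj(Y_{6,0})(Ω₁) = 0.13285 + 0.00000j ; Y_{6,0}(Ω₂) = 0.33201 + 0.00000j ; Δ = 0.04411 + 0.00000j
  [+1]  conj(Y_{6,1})(Ω₁) = 0.17384 + 0.27684j ; Y_{6,1}(Ω₂) = -0.02354 - 0.05795j ; Δ = 0.01195 - 0.01659j
  [+2]  conj(Y_{6,2})(Ω₁) = 0.09429 - 0.19550j ; Y_{6,2}(Ω₂) = 0.25187 - 0.24510j ; Δ = -0.02417 - 0.07235j
  [+3]  conj(Y_{6,3})(Ω₁) = 0.22986 - 0.02569j ; Y_{6,3}(Ω₂) = 0.06148 + 0.02695j ; Δ = 0.01482 + 0.00462j
  [+4]  conj(Y_{6,4})(Ω₁) = -0.27152 - 0.34130j ; Y_{6,4}(Ω₂) = 0.00935 - 0.34310j ; Δ = -0.11964 + 0.08997j
  [+5]  conj(Y_{6,5})(Ω₁) = -0.10356 + 0.29457j ; Y_{6,5}(Ω₂) = 0.38471 - 0.14421j ; Δ = 0.00264 + 0.12826j
  [+6]  conj(Y_{6,6})(Ω₁) = 0.11230 - 0.02542j ; Y_{6,6}(Ω₂) = 0.14151 + 0.15358j ; Δ = 0.01980 + 0.01365j
Accumulated sum -0.14508 - 0.00000j; after 4π/(2l+1) scaling, -0.14024 - 0.00000j ⇒ P_6 = -0.140244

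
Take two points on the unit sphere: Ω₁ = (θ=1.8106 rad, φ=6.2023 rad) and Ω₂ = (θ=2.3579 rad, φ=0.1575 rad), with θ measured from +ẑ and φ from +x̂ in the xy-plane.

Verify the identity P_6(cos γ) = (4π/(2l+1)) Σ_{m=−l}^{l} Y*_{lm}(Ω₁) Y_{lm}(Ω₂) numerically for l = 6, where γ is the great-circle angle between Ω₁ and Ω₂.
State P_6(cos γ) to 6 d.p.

-0.414220

Term-by-term m-sum for l=6 (normalisation 4π/13 = 0.966644):
  [-6]  conj(Y_{6,-6})(Ω₁) = (0.358990, -0.189325) ; Y_{6,-6}(Ω₂) = (0.035010, -0.048443) ; Δ = (0.003397, -0.024019)
  [-5]  conj(Y_{6,-5})(Ω₁) = (-0.316028, 0.135267) ; Y_{6,-5}(Ω₂) = (-0.146596, 0.147214) ; Δ = (0.026415, -0.066353)
  [-4]  conj(Y_{6,-4})(Ω₁) = (-0.114289, 0.038324) ; Y_{6,-4}(Ω₂) = (0.323459, -0.235839) ; Δ = (-0.027930, 0.039350)
  [-3]  conj(Y_{6,-3})(Ω₁) = (0.327542, -0.081078) ; Y_{6,-3}(Ω₂) = (-0.363985, 0.186038) ; Δ = (-0.104137, 0.090446)
  [-2]  conj(Y_{6,-2})(Ω₁) = (0.027177, -0.004435) ; Y_{6,-2}(Ω₂) = (0.042539, -0.013861) ; Δ = (0.001095, -0.000565)
  [-1]  conj(Y_{6,-1})(Ω₁) = (-0.323310, 0.026208) ; Y_{6,-1}(Ω₂) = (0.354954, -0.056372) ; Δ = (-0.113283, 0.027528)
  [+0]  conj(Y_{6,0})(Ω₁) = (-0.002397, -0.000000) ; Y_{6,0}(Ω₂) = (-0.154955, 0.000000) ; Δ = (0.000371, 0.000000)
  [+1]  conj(Y_{6,1})(Ω₁) = (0.323310, 0.026208) ; Y_{6,1}(Ω₂) = (-0.354954, -0.056372) ; Δ = (-0.113283, -0.027528)
  [+2]  conj(Y_{6,2})(Ω₁) = (0.027177, 0.004435) ; Y_{6,2}(Ω₂) = (0.042539, 0.013861) ; Δ = (0.001095, 0.000565)
  [+3]  conj(Y_{6,3})(Ω₁) = (-0.327542, -0.081078) ; Y_{6,3}(Ω₂) = (0.363985, 0.186038) ; Δ = (-0.104137, -0.090446)
  [+4]  conj(Y_{6,4})(Ω₁) = (-0.114289, -0.038324) ; Y_{6,4}(Ω₂) = (0.323459, 0.235839) ; Δ = (-0.027930, -0.039350)
  [+5]  conj(Y_{6,5})(Ω₁) = (0.316028, 0.135267) ; Y_{6,5}(Ω₂) = (0.146596, 0.147214) ; Δ = (0.026415, 0.066353)
  [+6]  conj(Y_{6,6})(Ω₁) = (0.358990, 0.189325) ; Y_{6,6}(Ω₂) = (0.035010, 0.048443) ; Δ = (0.003397, 0.024019)
Accumulated sum (-0.428513, 0.000000); after 4π/(2l+1) scaling, (-0.414220, 0.000000) ⇒ P_6 = -0.414220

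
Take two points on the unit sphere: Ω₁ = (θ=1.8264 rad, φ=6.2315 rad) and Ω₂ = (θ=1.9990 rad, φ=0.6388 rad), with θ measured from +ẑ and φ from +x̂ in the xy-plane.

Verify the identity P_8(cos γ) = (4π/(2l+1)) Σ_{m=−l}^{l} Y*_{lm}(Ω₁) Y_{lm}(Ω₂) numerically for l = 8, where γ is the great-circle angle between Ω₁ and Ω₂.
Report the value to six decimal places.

0.063040

Addition theorem: P_8(cos γ) = (4π/17) Σ_m Y*_{lm}(Ω₁) Y_{lm}(Ω₂), m = −8…8:
  [-8]  conj(Y_{8,-8})(Ω₁) = 0.36239 - 0.15901j ; Y_{8,-8}(Ω₂) = 0.09371 + 0.22287j ; Δ = 0.06940 + 0.06587j
  [-7]  conj(Y_{8,-7})(Ω₁) = -0.38688 + 0.14642j ; Y_{8,-7}(Ω₂) = 0.10527 - 0.42869j ; Δ = 0.02204 + 0.18127j
  [-6]  conj(Y_{8,-6})(Ω₁) = -0.01210 + 0.00388j ; Y_{8,-6}(Ω₂) = -0.26076 + 0.21575j ; Δ = 0.00232 - 0.00362j
  [-5]  conj(Y_{8,-5})(Ω₁) = 0.34394 - 0.09092j ; Y_{8,-5}(Ω₂) = -0.08691 + 0.00456j ; Δ = -0.02948 + 0.00947j
  [-4]  conj(Y_{8,-4})(Ω₁) = -0.11500 + 0.02412j ; Y_{8,-4}(Ω₂) = 0.29924 + 0.19880j ; Δ = -0.03921 - 0.01564j
  [-3]  conj(Y_{8,-3})(Ω₁) = -0.29589 + 0.04625j ; Y_{8,-3}(Ω₂) = -0.02993 - 0.08312j ; Δ = 0.01270 + 0.02321j
  [-2]  conj(Y_{8,-2})(Ω₁) = 0.16893 - 0.01752j ; Y_{8,-2}(Ω₂) = 0.09039 - 0.29941j ; Δ = 0.01002 - 0.05216j
  [-1]  conj(Y_{8,-1})(Ω₁) = 0.26922 - 0.01393j ; Y_{8,-1}(Ω₂) = -0.12366 + 0.09184j ; Δ = -0.03201 + 0.02645j
  [+0]  conj(Y_{8,0})(Ω₁) = -0.18406 + 0.00000j ; Y_{8,0}(Ω₂) = -0.29181 + 0.00000j ; Δ = 0.05371 + 0.00000j
  [+1]  conj(Y_{8,1})(Ω₁) = -0.26922 - 0.01393j ; Y_{8,1}(Ω₂) = 0.12366 + 0.09184j ; Δ = -0.03201 - 0.02645j
  [+2]  conj(Y_{8,2})(Ω₁) = 0.16893 + 0.01752j ; Y_{8,2}(Ω₂) = 0.09039 + 0.29941j ; Δ = 0.01002 + 0.05216j
  [+3]  conj(Y_{8,3})(Ω₁) = 0.29589 + 0.04625j ; Y_{8,3}(Ω₂) = 0.02993 - 0.08312j ; Δ = 0.01270 - 0.02321j
  [+4]  conj(Y_{8,4})(Ω₁) = -0.11500 - 0.02412j ; Y_{8,4}(Ω₂) = 0.29924 - 0.19880j ; Δ = -0.03921 + 0.01564j
  [+5]  conj(Y_{8,5})(Ω₁) = -0.34394 - 0.09092j ; Y_{8,5}(Ω₂) = 0.08691 + 0.00456j ; Δ = -0.02948 - 0.00947j
  [+6]  conj(Y_{8,6})(Ω₁) = -0.01210 - 0.00388j ; Y_{8,6}(Ω₂) = -0.26076 - 0.21575j ; Δ = 0.00232 + 0.00362j
  [+7]  conj(Y_{8,7})(Ω₁) = 0.38688 + 0.14642j ; Y_{8,7}(Ω₂) = -0.10527 - 0.42869j ; Δ = 0.02204 - 0.18127j
  [+8]  conj(Y_{8,8})(Ω₁) = 0.36239 + 0.15901j ; Y_{8,8}(Ω₂) = 0.09371 - 0.22287j ; Δ = 0.06940 - 0.06587j
Total Σ_m = 0.08528 - 0.00000j. Multiply by 0.739198: 0.06304 - 0.00000j. P_8(cos γ) = 0.063040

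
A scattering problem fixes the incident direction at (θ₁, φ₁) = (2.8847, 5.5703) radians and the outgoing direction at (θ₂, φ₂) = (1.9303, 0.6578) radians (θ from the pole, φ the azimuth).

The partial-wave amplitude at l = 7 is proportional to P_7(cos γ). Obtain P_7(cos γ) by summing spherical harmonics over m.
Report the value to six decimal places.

Term-by-term m-sum for l=7 (normalisation 4π/15 = 0.837758):
  m=-7: (0.000009, 0.000033) × (-0.033877, 0.313069) = (-0.000011, 0.000002)  (running Σ = (-0.000011, 0.000002))
  m=-6: (0.000205, -0.000441) × (0.306860, -0.319264) = (-0.000078, -0.000201)  (running Σ = (-0.000089, -0.000199))
  m=-5: (-0.003954, 0.001779) × (-0.158861, 0.023588) = (0.000586, -0.000376)  (running Σ = (0.000498, -0.000575))
  m=-4: (0.025965, 0.007750) × (-0.240586, -0.134698) = (-0.005203, -0.005362)  (running Σ = (-0.004705, -0.005937))
  m=-3: (-0.064796, -0.101569) × (0.105888, 0.248642) = (0.018393, -0.026866)  (running Σ = (0.013688, -0.032803))
  m=-2: (-0.052566, 0.359913) × (-0.043538, 0.166884) = (-0.057775, -0.024442)  (running Σ = (-0.044087, -0.057245))
  m=-1: (0.482447, -0.417103) × (0.233708, -0.180560) = (0.037440, -0.184591)  (running Σ = (-0.006648, -0.241836))
  m=0: (-0.291657, -0.000000) × (0.139697, 0.000000) = (-0.040744, -0.000000)  (running Σ = (-0.047391, -0.241836))
  m=1: (-0.482447, -0.417103) × (-0.233708, -0.180560) = (0.037440, 0.184591)  (running Σ = (-0.009951, -0.057245))
  m=2: (-0.052566, -0.359913) × (-0.043538, -0.166884) = (-0.057775, 0.024442)  (running Σ = (-0.067727, -0.032803))
  m=3: (0.064796, -0.101569) × (-0.105888, 0.248642) = (0.018393, 0.026866)  (running Σ = (-0.049333, -0.005937))
  m=4: (0.025965, -0.007750) × (-0.240586, 0.134698) = (-0.005203, 0.005362)  (running Σ = (-0.054536, -0.000575))
  m=5: (0.003954, 0.001779) × (0.158861, 0.023588) = (0.000586, 0.000376)  (running Σ = (-0.053950, -0.000199))
  m=6: (0.000205, 0.000441) × (0.306860, 0.319264) = (-0.000078, 0.000201)  (running Σ = (-0.054028, 0.000002))
  m=7: (-0.000009, 0.000033) × (0.033877, 0.313069) = (-0.000011, -0.000002)  (running Σ = (-0.054039, -0.000000))
Σ over m = (-0.054039, -0.000000); ×(4π/15) → (-0.045271, -0.000000). Real part: -0.045271

-0.045271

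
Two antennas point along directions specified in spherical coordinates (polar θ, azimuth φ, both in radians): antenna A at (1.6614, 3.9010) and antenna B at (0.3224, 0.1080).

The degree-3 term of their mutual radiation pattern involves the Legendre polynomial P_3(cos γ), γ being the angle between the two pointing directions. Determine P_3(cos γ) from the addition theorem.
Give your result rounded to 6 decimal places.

0.409655

Term-by-term m-sum for l=3 (normalisation 4π/7 = 1.795196):
  m=-3: 0.26782 - 0.31322j × 0.01258 - 0.00422j = 0.00205 - 0.00507j  (running Σ = 0.00205 - 0.00507j)
  m=-2: -0.00477 - 0.09159j × 0.09505 - 0.02086j = -0.00236 - 0.00861j  (running Σ = -0.00032 - 0.01368j)
  m=-1: 0.22387 + 0.21252j × 0.35611 - 0.03861j = 0.08793 + 0.06704j  (running Σ = 0.08761 + 0.05336j)
  m=0: 0.09991 + 0.00000j × 0.53023 + 0.00000j = 0.05298 + 0.00000j  (running Σ = 0.14059 + 0.05336j)
  m=1: -0.22387 + 0.21252j × -0.35611 - 0.03861j = 0.08793 - 0.06704j  (running Σ = 0.22851 - 0.01368j)
  m=2: -0.00477 + 0.09159j × 0.09505 + 0.02086j = -0.00236 + 0.00861j  (running Σ = 0.22615 - 0.00507j)
  m=3: -0.26782 - 0.31322j × -0.01258 - 0.00422j = 0.00205 + 0.00507j  (running Σ = 0.22820 + 0.00000j)
Total Σ_m = 0.22820 + 0.00000j. Multiply by 1.795196: 0.40966 + 0.00000j. P_3(cos γ) = 0.409655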